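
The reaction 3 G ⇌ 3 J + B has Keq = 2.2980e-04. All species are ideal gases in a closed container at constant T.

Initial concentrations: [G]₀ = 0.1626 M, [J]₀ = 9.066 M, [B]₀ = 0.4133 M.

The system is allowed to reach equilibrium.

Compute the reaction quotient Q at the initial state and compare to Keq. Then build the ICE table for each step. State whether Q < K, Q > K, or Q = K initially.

Q₀ = 7.1639e+04 vs Keq = 2.2980e-04 ⇒ Q>K, reverse
Step 1:
                   G          J          B
  I           0.1626      9.066     0.4133
  C             1.24      -1.24    -0.4133
  E            1.402      7.826 1.3226e-06
  solve Keq expr → x = -0.4133; check Q = 2.2980e-04

Q₀ = 7.1639e+04; Q > K (proceeds reverse)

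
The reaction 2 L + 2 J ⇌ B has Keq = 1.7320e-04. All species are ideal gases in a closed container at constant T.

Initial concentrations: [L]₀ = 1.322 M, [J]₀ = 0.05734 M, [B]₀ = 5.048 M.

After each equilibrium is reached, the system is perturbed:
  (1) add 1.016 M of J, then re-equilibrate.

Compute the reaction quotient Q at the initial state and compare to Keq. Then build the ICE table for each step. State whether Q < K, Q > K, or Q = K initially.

Q₀ = 878.5; Q > K (proceeds reverse)

Q₀ = 878.5 vs Keq = 1.7320e-04 ⇒ Q>K, reverse
Step 1:
                  L         J         B
  init        1.322   0.05734     5.048
  Δ           8.074     8.074    -4.037
  eq          9.396     8.131     1.011
  solve Keq expr → x = -4.037; check Q = 1.7320e-04
Then add 1.016 M of J.
Step 2:
                  L         J         B
  init        9.396     9.147     1.011
  Δ         -0.2608   -0.2608    0.1304
  eq          9.135     8.887     1.141
  solve Keq expr → x = 0.1304; check Q = 1.7320e-04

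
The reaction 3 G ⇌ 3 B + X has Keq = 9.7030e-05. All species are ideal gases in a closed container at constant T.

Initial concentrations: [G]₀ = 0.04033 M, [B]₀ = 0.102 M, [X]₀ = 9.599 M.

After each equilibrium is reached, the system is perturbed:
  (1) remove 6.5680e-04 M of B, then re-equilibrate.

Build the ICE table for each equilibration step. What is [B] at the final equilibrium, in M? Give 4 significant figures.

Q₀ = 155.3 vs Keq = 9.7030e-05 ⇒ Q>K, reverse
Step 1:
                   G          B          X
  init       0.04033      0.102      9.599
  Δ          0.09898   -0.09898   -0.03299
  eq          0.1393   0.003016      9.566
  solve Keq expr → x = -0.03299; check Q = 9.7030e-05
Then remove 6.5680e-04 M of B.
Step 2:
                   G          B          X
  init        0.1393   0.002359      9.566
  Δ       -6.4286e-04 6.4286e-04 2.1429e-04
  eq          0.1387   0.003002      9.566
  solve Keq expr → x = 2.1429e-04; check Q = 9.7030e-05

[B]_eq = 0.003002 M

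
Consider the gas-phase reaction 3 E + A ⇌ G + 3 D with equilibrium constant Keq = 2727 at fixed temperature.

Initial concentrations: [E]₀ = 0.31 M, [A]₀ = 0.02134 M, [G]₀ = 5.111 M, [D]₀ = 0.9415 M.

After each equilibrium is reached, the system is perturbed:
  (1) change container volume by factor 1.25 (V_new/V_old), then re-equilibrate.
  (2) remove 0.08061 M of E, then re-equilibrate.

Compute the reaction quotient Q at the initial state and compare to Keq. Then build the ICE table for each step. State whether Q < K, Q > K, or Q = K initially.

Q₀ = 6709 vs Keq = 2727 ⇒ Q>K, reverse
Step 1:
                  E         A         G         D
  init         0.31   0.02134     5.111    0.9415
  Δ         0.03624   0.01208  -0.01208  -0.03624
  eq         0.3462   0.03342     5.099    0.9053
  solve Keq expr → x = -0.01208; check Q = 2727
Then change container volume by factor 1.25 (V_new/V_old).
Step 2:
                  E         A         G         D
  init        0.277   0.02674     4.079    0.7242
  Δ               0         0         0         0
  eq          0.277   0.02674     4.079    0.7242
  solve Keq expr → x = 0; check Q = 2727
Then remove 0.08061 M of E.
Step 3:
                  E         A         G         D
  init       0.1964   0.02674     4.079    0.7242
  Δ         0.03601     0.012    -0.012  -0.03601
  eq         0.2324   0.03874     4.067    0.6882
  solve Keq expr → x = -0.012; check Q = 2727

Q₀ = 6709; Q > K (proceeds reverse)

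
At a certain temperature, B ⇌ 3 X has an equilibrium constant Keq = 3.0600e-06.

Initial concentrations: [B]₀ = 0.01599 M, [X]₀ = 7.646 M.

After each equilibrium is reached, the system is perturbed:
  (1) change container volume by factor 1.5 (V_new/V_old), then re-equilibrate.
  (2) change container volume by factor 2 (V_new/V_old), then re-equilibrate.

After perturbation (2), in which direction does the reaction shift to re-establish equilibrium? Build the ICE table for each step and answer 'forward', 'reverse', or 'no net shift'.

Direction: forward

Q₀ = 2.7955e+04 vs Keq = 3.0600e-06 ⇒ Q>K, reverse
Step 1:
                  B         X
  I         0.01599     7.646
  C           2.542    -7.626
  E           2.558   0.01986
  solve Keq expr → x = -2.542; check Q = 3.0600e-06
Then change container volume by factor 1.5 (V_new/V_old).
Step 2:
                  B         X
  I           1.705   0.01324
  C       -0.001368  0.004104
  E           1.704   0.01734
  solve Keq expr → x = 0.001368; check Q = 3.0600e-06
Then change container volume by factor 2 (V_new/V_old).
Step 3:
                  B         X
  I           0.852   0.00867
  C       -0.001695  0.005084
  E          0.8503   0.01375
  solve Keq expr → x = 0.001695; check Q = 3.0600e-06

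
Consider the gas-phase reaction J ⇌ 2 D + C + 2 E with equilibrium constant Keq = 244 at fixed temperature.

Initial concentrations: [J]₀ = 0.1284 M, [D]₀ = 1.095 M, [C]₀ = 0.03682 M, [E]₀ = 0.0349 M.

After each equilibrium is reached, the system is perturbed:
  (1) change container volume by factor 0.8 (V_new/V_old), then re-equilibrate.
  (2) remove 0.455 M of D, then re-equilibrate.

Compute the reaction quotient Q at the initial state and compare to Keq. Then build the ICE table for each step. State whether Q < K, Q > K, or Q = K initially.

Q₀ = 4.1879e-04; Q < K (proceeds forward)

Q₀ = 4.1879e-04 vs Keq = 244 ⇒ Q<K, forward
Step 1:
                   J          D          C          E
  I           0.1284      1.095    0.03682     0.0349
  C          -0.1283     0.2566     0.1283     0.2566
  E       1.0503e-04      1.352     0.1651     0.2915
  solve Keq expr → x = 0.1283; check Q = 244
Then change container volume by factor 0.8 (V_new/V_old).
Step 2:
                   J          D          C          E
  I       1.3129e-04      1.689     0.2064     0.3644
  C       1.8815e-04 -3.7630e-04 -1.8815e-04 -3.7630e-04
  E       3.1945e-04      1.689     0.2062      0.364
  solve Keq expr → x = -1.8815e-04; check Q = 244
Then remove 0.455 M of D.
Step 3:
                   J          D          C          E
  I       3.1945e-04      1.234     0.2062      0.364
  C       -1.4844e-04 2.9687e-04 1.4844e-04 2.9687e-04
  E       1.7101e-04      1.234     0.2064     0.3643
  solve Keq expr → x = 1.4844e-04; check Q = 244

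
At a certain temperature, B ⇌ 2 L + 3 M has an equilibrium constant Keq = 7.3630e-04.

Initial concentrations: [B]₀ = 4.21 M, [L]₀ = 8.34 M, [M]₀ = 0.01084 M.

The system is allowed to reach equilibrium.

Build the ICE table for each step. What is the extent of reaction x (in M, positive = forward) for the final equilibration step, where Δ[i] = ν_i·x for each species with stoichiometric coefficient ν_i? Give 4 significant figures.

x = 0.008182 M

Q₀ = 2.1044e-05 vs Keq = 7.3630e-04 ⇒ Q<K, forward
Step 1:
                  B         L         M
  I            4.21      8.34   0.01084
  C       -0.008182   0.01636   0.02454
  E           4.202     8.356   0.03538
  solve Keq expr → x = 0.008182; check Q = 7.3630e-04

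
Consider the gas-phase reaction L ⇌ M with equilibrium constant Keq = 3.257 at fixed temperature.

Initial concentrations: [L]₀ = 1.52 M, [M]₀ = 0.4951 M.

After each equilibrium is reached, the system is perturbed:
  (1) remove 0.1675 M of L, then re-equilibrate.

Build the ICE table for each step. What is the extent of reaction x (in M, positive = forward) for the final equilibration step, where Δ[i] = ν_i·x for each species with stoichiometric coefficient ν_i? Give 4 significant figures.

x = -0.1282 M

Q₀ = 0.3257 vs Keq = 3.257 ⇒ Q<K, forward
Step 1:
                   L          M
  Initial       1.52     0.4951
  Change      -1.047      1.047
  Equil       0.4734      1.542
  solve Keq expr → x = 1.047; check Q = 3.257
Then remove 0.1675 M of L.
Step 2:
                   L          M
  Initial     0.3059      1.542
  Change      0.1282    -0.1282
  Equil        0.434      1.414
  solve Keq expr → x = -0.1282; check Q = 3.257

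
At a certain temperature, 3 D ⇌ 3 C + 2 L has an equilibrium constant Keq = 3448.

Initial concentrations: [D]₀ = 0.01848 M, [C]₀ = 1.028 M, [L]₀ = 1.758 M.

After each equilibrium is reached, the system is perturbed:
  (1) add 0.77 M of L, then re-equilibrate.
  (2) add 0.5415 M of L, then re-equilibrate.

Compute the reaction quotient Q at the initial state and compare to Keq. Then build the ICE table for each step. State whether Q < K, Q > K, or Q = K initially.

Q₀ = 5.3200e+05 vs Keq = 3448 ⇒ Q>K, reverse
Step 1:
                  D         C         L
  init      0.01848     1.028     1.758
  Δ         0.07201  -0.07201  -0.04801
  eq        0.09049     0.956      1.71
  solve Keq expr → x = -0.024; check Q = 3448
Then add 0.77 M of L.
Step 2:
                  D         C         L
  init      0.09049     0.956      2.48
  Δ         0.02229  -0.02229  -0.01486
  eq         0.1128    0.9337     2.465
  solve Keq expr → x = -0.007431; check Q = 3448
Then add 0.5415 M of L.
Step 3:
                  D         C         L
  init       0.1128    0.9337     3.007
  Δ          0.0138   -0.0138 -0.009201
  eq         0.1266    0.9199     2.997
  solve Keq expr → x = -0.004601; check Q = 3448

Q₀ = 5.3200e+05; Q > K (proceeds reverse)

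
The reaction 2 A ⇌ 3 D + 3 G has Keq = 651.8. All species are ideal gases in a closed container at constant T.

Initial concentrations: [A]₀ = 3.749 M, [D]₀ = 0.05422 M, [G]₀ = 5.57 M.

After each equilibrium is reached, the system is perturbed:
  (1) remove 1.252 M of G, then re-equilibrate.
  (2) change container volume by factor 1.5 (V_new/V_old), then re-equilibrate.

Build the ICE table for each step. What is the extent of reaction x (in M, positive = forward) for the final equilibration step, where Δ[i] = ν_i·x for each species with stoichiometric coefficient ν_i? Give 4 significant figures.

Q₀ = 0.00196 vs Keq = 651.8 ⇒ Q<K, forward
Step 1:
                    A           D           G
  I             3.749     0.05422        5.57
  C            -1.336       2.005       2.005
  E             2.413       2.059       7.575
  solve Keq expr → x = 0.6682; check Q = 651.8
Then remove 1.252 M of G.
Step 2:
                    A           D           G
  I             2.413       2.059       6.323
  C           -0.1493       0.224       0.224
  E             2.263       2.283       6.547
  solve Keq expr → x = 0.07466; check Q = 651.8
Then change container volume by factor 1.5 (V_new/V_old).
Step 3:
                    A           D           G
  I             1.509       1.522       4.364
  C            -0.322       0.483       0.483
  E             1.187       2.005       4.847
  solve Keq expr → x = 0.161; check Q = 651.8

x = 0.161 M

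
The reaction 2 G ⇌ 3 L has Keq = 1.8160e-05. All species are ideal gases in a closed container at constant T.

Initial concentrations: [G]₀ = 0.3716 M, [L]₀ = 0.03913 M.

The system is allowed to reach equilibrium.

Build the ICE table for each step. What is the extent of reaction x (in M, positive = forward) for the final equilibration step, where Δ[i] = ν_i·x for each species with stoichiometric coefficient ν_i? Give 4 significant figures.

x = -0.00838 M

Q₀ = 4.3389e-04 vs Keq = 1.8160e-05 ⇒ Q>K, reverse
Step 1:
                   G          L
  I           0.3716    0.03913
  C          0.01676   -0.02514
  E           0.3884    0.01399
  solve Keq expr → x = -0.00838; check Q = 1.8160e-05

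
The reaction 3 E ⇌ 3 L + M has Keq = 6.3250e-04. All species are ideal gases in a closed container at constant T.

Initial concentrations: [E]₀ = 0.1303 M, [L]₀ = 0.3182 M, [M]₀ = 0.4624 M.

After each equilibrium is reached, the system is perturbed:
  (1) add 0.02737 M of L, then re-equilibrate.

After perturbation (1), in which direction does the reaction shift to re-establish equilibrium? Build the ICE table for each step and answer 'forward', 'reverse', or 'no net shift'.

Direction: reverse

Q₀ = 6.734 vs Keq = 6.3250e-04 ⇒ Q>K, reverse
Step 1:
                    E           L           M
  I            0.1303      0.3182      0.4624
  C            0.2704     -0.2704    -0.09013
  E            0.4007     0.04781      0.3723
  solve Keq expr → x = -0.09013; check Q = 6.3250e-04
Then add 0.02737 M of L.
Step 2:
                    E           L           M
  I            0.4007     0.07518      0.3723
  C           0.02412    -0.02412    -0.00804
  E            0.4248     0.05106      0.3642
  solve Keq expr → x = -0.00804; check Q = 6.3250e-04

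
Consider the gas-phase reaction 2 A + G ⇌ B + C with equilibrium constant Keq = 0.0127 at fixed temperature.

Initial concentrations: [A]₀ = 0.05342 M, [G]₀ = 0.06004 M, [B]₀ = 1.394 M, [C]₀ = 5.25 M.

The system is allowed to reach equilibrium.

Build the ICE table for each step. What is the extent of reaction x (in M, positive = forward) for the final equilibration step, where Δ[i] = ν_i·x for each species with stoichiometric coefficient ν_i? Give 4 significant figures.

Q₀ = 4.2714e+04 vs Keq = 0.0127 ⇒ Q>K, reverse
Step 1:
                  A         G         B         C
  Initial   0.05342   0.06004     1.394      5.25
  Change      2.717     1.358    -1.358    -1.358
  Equil        2.77     1.419   0.03553     3.892
  solve Keq expr → x = -1.358; check Q = 0.0127

x = -1.358 M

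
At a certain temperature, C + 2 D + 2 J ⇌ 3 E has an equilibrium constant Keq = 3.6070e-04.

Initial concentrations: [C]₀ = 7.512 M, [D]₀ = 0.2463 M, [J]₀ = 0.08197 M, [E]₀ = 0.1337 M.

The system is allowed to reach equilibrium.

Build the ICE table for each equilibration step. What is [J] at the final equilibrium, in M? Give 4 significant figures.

Q₀ = 0.7805 vs Keq = 3.6070e-04 ⇒ Q>K, reverse
Step 1:
                   C          D          J          E
  Initial      7.512     0.2463    0.08197     0.1337
  Change     0.03816    0.07632    0.07632    -0.1145
  Equil         7.55     0.3226     0.1583    0.01922
  solve Keq expr → x = -0.03816; check Q = 3.6070e-04

[J]_eq = 0.1583 M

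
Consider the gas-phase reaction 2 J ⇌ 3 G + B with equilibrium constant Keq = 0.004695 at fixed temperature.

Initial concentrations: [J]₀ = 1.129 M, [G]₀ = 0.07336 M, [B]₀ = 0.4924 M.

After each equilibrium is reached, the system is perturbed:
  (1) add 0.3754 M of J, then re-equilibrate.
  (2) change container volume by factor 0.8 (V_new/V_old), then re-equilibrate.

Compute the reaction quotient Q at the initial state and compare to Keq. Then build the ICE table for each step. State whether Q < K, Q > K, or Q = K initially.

Q₀ = 1.5251e-04; Q < K (proceeds forward)

Q₀ = 1.5251e-04 vs Keq = 0.004695 ⇒ Q<K, forward
Step 1:
                    J           G           B
  init          1.129     0.07336      0.4924
  Δ          -0.09172      0.1376     0.04586
  eq            1.037      0.2109      0.5383
  solve Keq expr → x = 0.04586; check Q = 0.004695
Then add 0.3754 M of J.
Step 2:
                    J           G           B
  init          1.413      0.2109      0.5383
  Δ          -0.02836     0.04254     0.01418
  eq            1.384      0.2535      0.5524
  solve Keq expr → x = 0.01418; check Q = 0.004695
Then change container volume by factor 0.8 (V_new/V_old).
Step 3:
                    J           G           B
  init           1.73      0.3168      0.6905
  Δ           0.02619    -0.03928    -0.01309
  eq            1.757      0.2776      0.6775
  solve Keq expr → x = -0.01309; check Q = 0.004695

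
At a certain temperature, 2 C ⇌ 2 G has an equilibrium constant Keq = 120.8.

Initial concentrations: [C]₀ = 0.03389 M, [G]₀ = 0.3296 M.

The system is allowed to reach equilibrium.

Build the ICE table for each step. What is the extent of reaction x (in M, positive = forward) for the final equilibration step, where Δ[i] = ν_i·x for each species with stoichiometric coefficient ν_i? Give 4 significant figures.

x = 0.001788 M

Q₀ = 94.59 vs Keq = 120.8 ⇒ Q<K, forward
Step 1:
                    C           G
  Initial     0.03389      0.3296
  Change    -0.003576    0.003576
  Equil       0.03031      0.3332
  solve Keq expr → x = 0.001788; check Q = 120.8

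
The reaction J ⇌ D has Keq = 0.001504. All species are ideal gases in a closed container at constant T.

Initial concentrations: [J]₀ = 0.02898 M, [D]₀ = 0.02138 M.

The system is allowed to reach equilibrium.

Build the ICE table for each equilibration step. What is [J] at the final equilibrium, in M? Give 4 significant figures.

Q₀ = 0.7378 vs Keq = 0.001504 ⇒ Q>K, reverse
Step 1:
                   J          D
  I          0.02898    0.02138
  C           0.0213    -0.0213
  E          0.05028 7.5628e-05
  solve Keq expr → x = -0.0213; check Q = 0.001504

[J]_eq = 0.05028 M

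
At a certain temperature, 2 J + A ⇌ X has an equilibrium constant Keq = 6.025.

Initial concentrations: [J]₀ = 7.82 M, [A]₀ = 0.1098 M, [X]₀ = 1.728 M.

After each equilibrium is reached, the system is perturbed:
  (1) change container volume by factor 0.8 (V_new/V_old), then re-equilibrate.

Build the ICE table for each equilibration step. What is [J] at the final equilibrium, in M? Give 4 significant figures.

Q₀ = 0.2574 vs Keq = 6.025 ⇒ Q<K, forward
Step 1:
                  J         A         X
  I            7.82    0.1098     1.728
  C         -0.2091   -0.1045    0.1045
  E           7.611  0.005251     1.833
  solve Keq expr → x = 0.1045; check Q = 6.025
Then change container volume by factor 0.8 (V_new/V_old).
Step 2:
                  J         A         X
  I           9.514  0.006564     2.291
  C       -0.004709 -0.002354  0.002354
  E           9.509  0.004209     2.293
  solve Keq expr → x = 0.002354; check Q = 6.025

[J]_eq = 9.509 M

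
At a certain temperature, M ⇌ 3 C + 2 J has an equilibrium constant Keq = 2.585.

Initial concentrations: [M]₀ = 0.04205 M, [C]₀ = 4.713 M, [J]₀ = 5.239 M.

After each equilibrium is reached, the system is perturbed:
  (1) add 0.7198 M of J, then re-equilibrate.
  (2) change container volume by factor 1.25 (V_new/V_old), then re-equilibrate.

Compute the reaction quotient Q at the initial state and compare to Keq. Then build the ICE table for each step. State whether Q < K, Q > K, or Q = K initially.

Q₀ = 6.8332e+04 vs Keq = 2.585 ⇒ Q>K, reverse
Step 1:
                   M          C          J
  Initial    0.04205      4.713      5.239
  Change       1.306     -3.917     -2.611
  Equil        1.348     0.7961      2.628
  solve Keq expr → x = -1.306; check Q = 2.585
Then add 0.7198 M of J.
Step 2:
                   M          C          J
  Initial      1.348     0.7961      3.348
  Change     0.03446    -0.1034   -0.06893
  Equil        1.382     0.6927      3.279
  solve Keq expr → x = -0.03446; check Q = 2.585
Then change container volume by factor 1.25 (V_new/V_old).
Step 3:
                   M          C          J
  Initial      1.106     0.5542      2.623
  Change     -0.0535     0.1605      0.107
  Equil        1.052     0.7147       2.73
  solve Keq expr → x = 0.0535; check Q = 2.585

Q₀ = 6.8332e+04; Q > K (proceeds reverse)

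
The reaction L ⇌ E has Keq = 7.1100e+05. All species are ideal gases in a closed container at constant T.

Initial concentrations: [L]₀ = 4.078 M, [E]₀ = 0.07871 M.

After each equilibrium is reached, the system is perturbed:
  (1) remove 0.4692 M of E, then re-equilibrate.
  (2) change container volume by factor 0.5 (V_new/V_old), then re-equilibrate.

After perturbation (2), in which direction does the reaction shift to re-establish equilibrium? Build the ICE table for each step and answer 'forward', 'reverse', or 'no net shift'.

Q₀ = 0.0193 vs Keq = 7.1100e+05 ⇒ Q<K, forward
Step 1:
                   L          E
  init         4.078    0.07871
  Δ           -4.078      4.078
  eq      5.8463e-06      4.157
  solve Keq expr → x = 4.078; check Q = 7.1100e+05
Then remove 0.4692 M of E.
Step 2:
                   L          E
  init    5.8463e-06      3.688
  Δ       -6.5991e-07 6.5991e-07
  eq      5.1864e-06      3.688
  solve Keq expr → x = 6.5991e-07; check Q = 7.1100e+05
Then change container volume by factor 0.5 (V_new/V_old).
Step 3:
                   L          E
  init    1.0373e-05      7.375
  Δ                0          0
  eq      1.0373e-05      7.375
  solve Keq expr → x = 0; check Q = 7.1100e+05

Direction: no net shift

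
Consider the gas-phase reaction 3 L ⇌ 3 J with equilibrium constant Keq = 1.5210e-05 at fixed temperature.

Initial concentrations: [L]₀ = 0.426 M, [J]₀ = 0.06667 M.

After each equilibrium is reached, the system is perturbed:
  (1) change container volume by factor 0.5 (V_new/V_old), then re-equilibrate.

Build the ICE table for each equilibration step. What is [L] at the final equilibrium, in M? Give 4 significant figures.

[L]_eq = 0.9615 M

Q₀ = 0.003833 vs Keq = 1.5210e-05 ⇒ Q>K, reverse
Step 1:
                  L         J
  I           0.426   0.06667
  C         0.05476  -0.05476
  E          0.4808   0.01191
  solve Keq expr → x = -0.01825; check Q = 1.5210e-05
Then change container volume by factor 0.5 (V_new/V_old).
Step 2:
                  L         J
  I          0.9615   0.02382
  C               0         0
  E          0.9615   0.02382
  solve Keq expr → x = 0; check Q = 1.5210e-05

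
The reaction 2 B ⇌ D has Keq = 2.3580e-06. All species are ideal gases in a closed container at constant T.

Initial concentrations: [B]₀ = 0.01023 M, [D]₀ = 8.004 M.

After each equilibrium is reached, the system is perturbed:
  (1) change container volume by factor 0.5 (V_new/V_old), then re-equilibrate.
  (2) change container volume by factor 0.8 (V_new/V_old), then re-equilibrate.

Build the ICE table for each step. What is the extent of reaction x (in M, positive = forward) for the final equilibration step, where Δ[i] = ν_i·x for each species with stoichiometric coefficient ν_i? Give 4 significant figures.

Q₀ = 7.6481e+04 vs Keq = 2.3580e-06 ⇒ Q>K, reverse
Step 1:
                  B         D
  Initial   0.01023     8.004
  Change      16.01    -8.003
  Equil       16.02 6.0493e-04
  solve Keq expr → x = -8.003; check Q = 2.3580e-06
Then change container volume by factor 0.5 (V_new/V_old).
Step 2:
                  B         D
  Initial     32.03   0.00121
  Change  -0.002419   0.00121
  Equil       32.03  0.002419
  solve Keq expr → x = 0.00121; check Q = 2.3580e-06
Then change container volume by factor 0.8 (V_new/V_old).
Step 3:
                  B         D
  Initial     40.04  0.003024
  Change  -0.001512 7.5577e-04
  Equil       40.04   0.00378
  solve Keq expr → x = 7.5577e-04; check Q = 2.3580e-06

x = 7.5577e-04 M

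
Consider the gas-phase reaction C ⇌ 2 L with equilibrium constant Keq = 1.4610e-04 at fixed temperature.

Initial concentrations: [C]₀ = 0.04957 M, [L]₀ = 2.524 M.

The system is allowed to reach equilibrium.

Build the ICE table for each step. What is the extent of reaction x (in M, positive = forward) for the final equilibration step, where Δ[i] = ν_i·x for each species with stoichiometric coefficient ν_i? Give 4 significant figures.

x = -1.255 M

Q₀ = 128.5 vs Keq = 1.4610e-04 ⇒ Q>K, reverse
Step 1:
                  C         L
  init      0.04957     2.524
  Δ           1.255     -2.51
  eq          1.305   0.01381
  solve Keq expr → x = -1.255; check Q = 1.4610e-04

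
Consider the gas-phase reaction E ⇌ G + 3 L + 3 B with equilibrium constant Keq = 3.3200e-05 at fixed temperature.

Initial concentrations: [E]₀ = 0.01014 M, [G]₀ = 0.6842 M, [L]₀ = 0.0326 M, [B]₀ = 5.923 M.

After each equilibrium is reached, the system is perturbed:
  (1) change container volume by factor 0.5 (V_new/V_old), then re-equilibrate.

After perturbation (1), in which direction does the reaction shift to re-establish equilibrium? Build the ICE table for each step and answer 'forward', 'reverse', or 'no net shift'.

Direction: reverse

Q₀ = 0.4858 vs Keq = 3.3200e-05 ⇒ Q>K, reverse
Step 1:
                   E          G          L          B
  I          0.01014     0.6842     0.0326      5.923
  C           0.0103    -0.0103    -0.0309    -0.0309
  E          0.02044     0.6739   0.001701      5.892
  solve Keq expr → x = -0.0103; check Q = 3.3200e-05
Then change container volume by factor 0.5 (V_new/V_old).
Step 2:
                   E          G          L          B
  I          0.04088      1.348   0.003402      11.78
  C       8.4849e-04 -8.4849e-04  -0.002545  -0.002545
  E          0.04173      1.347 8.5677e-04      11.78
  solve Keq expr → x = -8.4849e-04; check Q = 3.3200e-05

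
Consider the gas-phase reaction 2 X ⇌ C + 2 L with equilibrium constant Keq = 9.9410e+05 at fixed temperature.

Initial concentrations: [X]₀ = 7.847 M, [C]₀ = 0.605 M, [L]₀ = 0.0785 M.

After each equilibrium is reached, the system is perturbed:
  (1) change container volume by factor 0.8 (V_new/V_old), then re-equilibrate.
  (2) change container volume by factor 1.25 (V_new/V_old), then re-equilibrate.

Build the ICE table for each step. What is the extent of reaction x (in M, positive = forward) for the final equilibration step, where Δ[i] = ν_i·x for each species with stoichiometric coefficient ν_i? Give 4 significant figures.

x = 9.9186e-04 M

Q₀ = 6.0546e-05 vs Keq = 9.9410e+05 ⇒ Q<K, forward
Step 1:
                  X         C         L
  init        7.847     0.605    0.0785
  Δ           -7.83     3.915      7.83
  eq        0.01686      4.52     7.909
  solve Keq expr → x = 3.915; check Q = 9.9410e+05
Then change container volume by factor 0.8 (V_new/V_old).
Step 2:
                  X         C         L
  init      0.02108      5.65     9.886
  Δ         0.00248  -0.00124  -0.00248
  eq        0.02356     5.649     9.883
  solve Keq expr → x = -0.00124; check Q = 9.9410e+05
Then change container volume by factor 1.25 (V_new/V_old).
Step 3:
                  X         C         L
  init      0.01885     4.519     7.907
  Δ       -0.001984 9.9186e-04  0.001984
  eq        0.01686      4.52     7.909
  solve Keq expr → x = 9.9186e-04; check Q = 9.9410e+05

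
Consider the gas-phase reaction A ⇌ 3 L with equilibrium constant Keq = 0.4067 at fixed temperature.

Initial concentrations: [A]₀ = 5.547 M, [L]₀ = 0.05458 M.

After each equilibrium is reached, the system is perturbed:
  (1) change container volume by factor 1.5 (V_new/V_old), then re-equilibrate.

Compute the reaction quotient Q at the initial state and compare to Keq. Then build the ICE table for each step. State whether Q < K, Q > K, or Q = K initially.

Q₀ = 2.9312e-05 vs Keq = 0.4067 ⇒ Q<K, forward
Step 1:
                   A          L
  I            5.547    0.05458
  C           -0.408      1.224
  E            5.139      1.279
  solve Keq expr → x = 0.408; check Q = 0.4067
Then change container volume by factor 1.5 (V_new/V_old).
Step 2:
                   A          L
  I            3.426     0.8524
  C         -0.08508     0.2552
  E            3.341      1.108
  solve Keq expr → x = 0.08508; check Q = 0.4067

Q₀ = 2.9312e-05; Q < K (proceeds forward)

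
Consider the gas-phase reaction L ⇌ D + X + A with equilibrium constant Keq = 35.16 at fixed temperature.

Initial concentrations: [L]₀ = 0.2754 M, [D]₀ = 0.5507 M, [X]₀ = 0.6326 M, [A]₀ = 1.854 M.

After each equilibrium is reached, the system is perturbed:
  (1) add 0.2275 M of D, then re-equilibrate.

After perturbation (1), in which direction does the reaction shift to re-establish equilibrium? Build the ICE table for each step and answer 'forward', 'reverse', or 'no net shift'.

Q₀ = 2.345 vs Keq = 35.16 ⇒ Q<K, forward
Step 1:
                  L         D         X         A
  I          0.2754    0.5507    0.6326     1.854
  C         -0.2349    0.2349    0.2349    0.2349
  E         0.04049    0.7856    0.8675     2.089
  solve Keq expr → x = 0.2349; check Q = 35.16
Then add 0.2275 M of D.
Step 2:
                  L         D         X         A
  I         0.04049     1.013    0.8675     2.089
  C         0.01033  -0.01033  -0.01033  -0.01033
  E         0.05082     1.003    0.8572     2.079
  solve Keq expr → x = -0.01033; check Q = 35.16

Direction: reverse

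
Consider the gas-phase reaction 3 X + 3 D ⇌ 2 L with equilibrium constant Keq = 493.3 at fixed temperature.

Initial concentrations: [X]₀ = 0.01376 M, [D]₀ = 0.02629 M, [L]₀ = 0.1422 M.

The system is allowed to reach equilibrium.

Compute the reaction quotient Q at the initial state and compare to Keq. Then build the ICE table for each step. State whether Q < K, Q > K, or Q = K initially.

Q₀ = 4.2714e+08 vs Keq = 493.3 ⇒ Q>K, reverse
Step 1:
                  X         D         L
  Initial   0.01376   0.02629    0.1422
  Change     0.1207    0.1207  -0.08047
  Equil      0.1345     0.147   0.06173
  solve Keq expr → x = -0.04024; check Q = 493.3

Q₀ = 4.2714e+08; Q > K (proceeds reverse)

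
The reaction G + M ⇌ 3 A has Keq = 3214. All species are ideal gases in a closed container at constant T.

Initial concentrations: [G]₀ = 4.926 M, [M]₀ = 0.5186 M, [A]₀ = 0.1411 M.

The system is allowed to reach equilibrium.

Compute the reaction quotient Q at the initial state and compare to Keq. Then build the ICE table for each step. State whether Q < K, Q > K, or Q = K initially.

Q₀ = 0.0011 vs Keq = 3214 ⇒ Q<K, forward
Step 1:
                  G         M         A
  I           4.926    0.5186    0.1411
  C         -0.5183   -0.5183     1.555
  E           4.408 3.4428e-04     1.696
  solve Keq expr → x = 0.5183; check Q = 3214

Q₀ = 0.0011; Q < K (proceeds forward)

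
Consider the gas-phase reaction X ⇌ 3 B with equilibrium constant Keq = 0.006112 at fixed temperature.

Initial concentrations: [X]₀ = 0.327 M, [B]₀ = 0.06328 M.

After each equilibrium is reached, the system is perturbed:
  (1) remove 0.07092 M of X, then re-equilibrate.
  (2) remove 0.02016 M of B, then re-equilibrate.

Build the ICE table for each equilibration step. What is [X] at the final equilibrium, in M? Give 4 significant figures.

[X]_eq = 0.233 M

Q₀ = 7.7491e-04 vs Keq = 0.006112 ⇒ Q<K, forward
Step 1:
                  X         B
  I           0.327   0.06328
  C        -0.02002   0.06006
  E           0.307    0.1233
  solve Keq expr → x = 0.02002; check Q = 0.006112
Then remove 0.07092 M of X.
Step 2:
                  X         B
  I          0.2361    0.1233
  C        0.003274 -0.009821
  E          0.2393    0.1135
  solve Keq expr → x = -0.003274; check Q = 0.006112
Then remove 0.02016 M of B.
Step 3:
                  X         B
  I          0.2393   0.09336
  C       -0.006381   0.01914
  E           0.233    0.1125
  solve Keq expr → x = 0.006381; check Q = 0.006112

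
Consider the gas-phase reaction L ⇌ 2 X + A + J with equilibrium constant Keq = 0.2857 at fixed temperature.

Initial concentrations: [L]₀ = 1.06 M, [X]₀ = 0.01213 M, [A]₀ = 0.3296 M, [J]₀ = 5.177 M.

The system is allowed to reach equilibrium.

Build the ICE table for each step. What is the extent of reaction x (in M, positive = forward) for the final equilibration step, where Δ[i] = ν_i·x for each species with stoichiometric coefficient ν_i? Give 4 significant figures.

Q₀ = 2.3685e-04 vs Keq = 0.2857 ⇒ Q<K, forward
Step 1:
                    L           X           A           J
  I              1.06     0.01213      0.3296       5.177
  C           -0.1527      0.3054      0.1527      0.1527
  E            0.9073      0.3176      0.4823        5.33
  solve Keq expr → x = 0.1527; check Q = 0.2857

x = 0.1527 M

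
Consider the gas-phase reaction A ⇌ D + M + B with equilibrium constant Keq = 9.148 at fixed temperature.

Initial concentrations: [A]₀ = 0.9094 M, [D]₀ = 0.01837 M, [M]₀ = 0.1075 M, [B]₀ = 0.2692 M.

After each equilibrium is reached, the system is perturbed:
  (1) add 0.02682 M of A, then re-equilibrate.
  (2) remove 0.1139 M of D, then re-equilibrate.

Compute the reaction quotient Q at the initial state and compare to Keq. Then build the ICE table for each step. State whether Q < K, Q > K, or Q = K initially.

Q₀ = 5.8457e-04; Q < K (proceeds forward)

Q₀ = 5.8457e-04 vs Keq = 9.148 ⇒ Q<K, forward
Step 1:
                   A          D          M          B
  init        0.9094    0.01837     0.1075     0.2692
  Δ          -0.8175     0.8175     0.8175     0.8175
  eq         0.09186     0.8359      0.925      1.087
  solve Keq expr → x = 0.8175; check Q = 9.148
Then add 0.02682 M of A.
Step 2:
                   A          D          M          B
  init        0.1187     0.8359      0.925      1.087
  Δ         -0.02063    0.02063    0.02063    0.02063
  eq         0.09805     0.8565     0.9457      1.107
  solve Keq expr → x = 0.02063; check Q = 9.148
Then remove 0.1139 M of D.
Step 3:
                   A          D          M          B
  init       0.09805     0.7426     0.9457      1.107
  Δ         -0.01015    0.01015    0.01015    0.01015
  eq          0.0879     0.7528     0.9558      1.118
  solve Keq expr → x = 0.01015; check Q = 9.148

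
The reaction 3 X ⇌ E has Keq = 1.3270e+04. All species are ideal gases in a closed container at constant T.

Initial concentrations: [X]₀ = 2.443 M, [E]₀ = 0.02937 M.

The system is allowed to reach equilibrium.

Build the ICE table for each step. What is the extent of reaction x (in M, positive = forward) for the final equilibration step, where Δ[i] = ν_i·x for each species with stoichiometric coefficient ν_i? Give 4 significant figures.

Q₀ = 0.002014 vs Keq = 1.3270e+04 ⇒ Q<K, forward
Step 1:
                    X           E
  Initial       2.443     0.02937
  Change       -2.403      0.8011
  Equil        0.0397      0.8305
  solve Keq expr → x = 0.8011; check Q = 1.3270e+04

x = 0.8011 M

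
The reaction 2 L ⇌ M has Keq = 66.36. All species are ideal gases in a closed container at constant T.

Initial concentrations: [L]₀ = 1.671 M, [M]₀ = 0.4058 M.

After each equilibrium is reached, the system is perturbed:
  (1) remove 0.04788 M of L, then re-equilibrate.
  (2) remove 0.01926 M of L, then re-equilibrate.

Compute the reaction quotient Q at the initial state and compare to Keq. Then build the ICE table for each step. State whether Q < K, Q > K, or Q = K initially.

Q₀ = 0.1453 vs Keq = 66.36 ⇒ Q<K, forward
Step 1:
                   L          M
  Initial      1.671     0.4058
  Change      -1.538      0.769
  Equil       0.1331      1.175
  solve Keq expr → x = 0.769; check Q = 66.36
Then remove 0.04788 M of L.
Step 2:
                   L          M
  Initial    0.08517      1.175
  Change     0.04656   -0.02328
  Equil       0.1317      1.151
  solve Keq expr → x = -0.02328; check Q = 66.36
Then remove 0.01926 M of L.
Step 3:
                   L          M
  Initial     0.1125      1.151
  Change     0.01872  -0.009362
  Equil       0.1312      1.142
  solve Keq expr → x = -0.009362; check Q = 66.36

Q₀ = 0.1453; Q < K (proceeds forward)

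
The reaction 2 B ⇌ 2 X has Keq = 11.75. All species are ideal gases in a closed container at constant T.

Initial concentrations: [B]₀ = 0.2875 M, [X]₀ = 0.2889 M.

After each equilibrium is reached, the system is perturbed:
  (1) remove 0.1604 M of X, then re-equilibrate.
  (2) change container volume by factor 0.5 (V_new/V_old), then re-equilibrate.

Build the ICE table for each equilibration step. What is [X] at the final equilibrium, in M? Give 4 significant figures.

[X]_eq = 0.6441 M

Q₀ = 1.01 vs Keq = 11.75 ⇒ Q<K, forward
Step 1:
                  B         X
  init       0.2875    0.2889
  Δ         -0.1573    0.1573
  eq         0.1302    0.4462
  solve Keq expr → x = 0.07866; check Q = 11.75
Then remove 0.1604 M of X.
Step 2:
                  B         X
  init       0.1302    0.2858
  Δ        -0.03623   0.03623
  eq        0.09395     0.322
  solve Keq expr → x = 0.01811; check Q = 11.75
Then change container volume by factor 0.5 (V_new/V_old).
Step 3:
                  B         X
  init       0.1879    0.6441
  Δ               0         0
  eq         0.1879    0.6441
  solve Keq expr → x = 0; check Q = 11.75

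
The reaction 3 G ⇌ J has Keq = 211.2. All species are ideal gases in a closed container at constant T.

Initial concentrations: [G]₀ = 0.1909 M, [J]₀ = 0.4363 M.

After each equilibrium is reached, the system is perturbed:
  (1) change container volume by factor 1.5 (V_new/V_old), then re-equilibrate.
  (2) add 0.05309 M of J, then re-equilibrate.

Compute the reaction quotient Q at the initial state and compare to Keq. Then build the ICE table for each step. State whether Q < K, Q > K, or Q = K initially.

Q₀ = 62.71 vs Keq = 211.2 ⇒ Q<K, forward
Step 1:
                    G           J
  init         0.1909      0.4363
  Δ          -0.06157     0.02052
  eq           0.1293      0.4568
  solve Keq expr → x = 0.02052; check Q = 211.2
Then change container volume by factor 1.5 (V_new/V_old).
Step 2:
                    G           J
  init        0.08622      0.3045
  Δ           0.02569   -0.008563
  eq           0.1119       0.296
  solve Keq expr → x = -0.008563; check Q = 211.2
Then add 0.05309 M of J.
Step 3:
                    G           J
  init         0.1119      0.3491
  Δ          0.006097   -0.002032
  eq            0.118       0.347
  solve Keq expr → x = -0.002032; check Q = 211.2

Q₀ = 62.71; Q < K (proceeds forward)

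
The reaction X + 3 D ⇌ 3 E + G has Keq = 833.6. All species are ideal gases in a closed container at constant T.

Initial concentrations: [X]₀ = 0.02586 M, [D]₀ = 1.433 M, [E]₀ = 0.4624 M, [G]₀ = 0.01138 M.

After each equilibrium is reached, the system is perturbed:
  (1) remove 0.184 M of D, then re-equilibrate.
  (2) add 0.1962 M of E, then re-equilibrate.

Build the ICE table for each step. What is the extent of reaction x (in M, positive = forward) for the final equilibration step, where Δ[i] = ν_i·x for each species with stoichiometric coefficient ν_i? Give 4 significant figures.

x = -6.7079e-06 M

Q₀ = 0.01479 vs Keq = 833.6 ⇒ Q<K, forward
Step 1:
                  X         D         E         G
  init      0.02586     1.433    0.4624   0.01138
  Δ        -0.02586  -0.07757   0.07757   0.02586
  eq      2.8242e-06     1.355      0.54   0.03724
  solve Keq expr → x = 0.02586; check Q = 833.6
Then remove 0.184 M of D.
Step 2:
                  X         D         E         G
  init    2.8242e-06     1.171      0.54   0.03724
  Δ       1.5505e-06 4.6514e-06 -4.6514e-06 -1.5505e-06
  eq      4.3747e-06     1.171      0.54   0.03724
  solve Keq expr → x = -1.5505e-06; check Q = 833.6
Then add 0.1962 M of E.
Step 3:
                  X         D         E         G
  init    4.3747e-06     1.171    0.7362   0.03724
  Δ       6.7079e-06 2.0124e-05 -2.0124e-05 -6.7079e-06
  eq      1.1083e-05     1.171    0.7361   0.03723
  solve Keq expr → x = -6.7079e-06; check Q = 833.6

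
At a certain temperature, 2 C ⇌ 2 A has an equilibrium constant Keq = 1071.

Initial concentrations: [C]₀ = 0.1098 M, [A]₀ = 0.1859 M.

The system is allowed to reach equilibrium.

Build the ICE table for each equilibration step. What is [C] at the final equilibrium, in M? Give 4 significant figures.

Q₀ = 2.867 vs Keq = 1071 ⇒ Q<K, forward
Step 1:
                  C         A
  init       0.1098    0.1859
  Δ          -0.101     0.101
  eq       0.008768    0.2869
  solve Keq expr → x = 0.05052; check Q = 1071

[C]_eq = 0.008768 M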